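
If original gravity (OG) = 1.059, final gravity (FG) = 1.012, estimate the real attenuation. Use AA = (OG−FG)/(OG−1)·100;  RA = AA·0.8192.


AA = (1.059 − 1.012)/(1.059 − 1)·100 = 79.6610
RA = 79.6610·0.8192

65.2583 %


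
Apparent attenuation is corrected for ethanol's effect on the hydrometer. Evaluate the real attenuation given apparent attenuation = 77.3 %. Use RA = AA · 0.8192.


RA = 77.3 · 0.8192

63.3242 %


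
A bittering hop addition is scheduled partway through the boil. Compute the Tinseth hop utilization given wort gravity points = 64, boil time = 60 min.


U = 1.65·0.000125^(GP/1000) · (1 − e^(−0.04·t))/4.15
bigness = 1.65·0.000125^(64/1000) = 0.9283
boil_factor = (1 − e^(−0.04·60))/4.15 = 0.2191
U = 0.9283 · 0.2191

0.2034


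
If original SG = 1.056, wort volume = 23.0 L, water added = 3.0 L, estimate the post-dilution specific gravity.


SG_new = 1 + (SG_old − 1)·V_old/(V_old + V_water)
pts = (1.056 − 1)·1000·23.0/(23.0 + 3.0) = 49.5385
SG_new = 1 + 49.5385/1000

1.0495


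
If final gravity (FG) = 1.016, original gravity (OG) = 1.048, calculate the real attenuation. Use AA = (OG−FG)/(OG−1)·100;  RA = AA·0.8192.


AA = (1.048 − 1.016)/(1.048 − 1)·100 = 66.6667
RA = 66.6667·0.8192

54.6133 %


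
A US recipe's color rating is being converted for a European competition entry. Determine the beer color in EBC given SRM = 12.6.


EBC = SRM · 1.97
EBC = 12.6 · 1.97

24.8220 EBC


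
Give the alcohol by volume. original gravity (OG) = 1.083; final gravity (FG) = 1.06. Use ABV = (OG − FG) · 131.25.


ABV = (1.083 − 1.06) · 131.25

3.0187 % ABV


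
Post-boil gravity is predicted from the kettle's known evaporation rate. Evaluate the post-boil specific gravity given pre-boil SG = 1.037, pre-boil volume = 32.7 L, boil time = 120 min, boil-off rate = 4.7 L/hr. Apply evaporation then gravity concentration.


V_post = V_pre − rate·(t/60);  SG_post = 1 + (SG_pre−1)·V_pre/V_post
V_post = 32.7 − 4.7·(120/60) = 23.3000
SG_post = 1 + (1.037 − 1)·32.7/23.3000

1.0519


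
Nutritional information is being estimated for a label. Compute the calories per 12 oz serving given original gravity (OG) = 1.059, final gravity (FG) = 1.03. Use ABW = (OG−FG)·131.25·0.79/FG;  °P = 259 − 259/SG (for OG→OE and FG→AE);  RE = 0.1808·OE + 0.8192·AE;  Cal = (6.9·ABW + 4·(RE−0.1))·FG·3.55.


ABW = (1.059 − 1.03)·131.25·0.79/1.03 = 2.9194
OE = 259 − 259/1.059 = 14.4297 °P
AE = 259 − 259/1.03 = 7.5437 °P
RE = 0.1808·14.4297 + 0.8192·7.5437 = 8.7887 °P
Cal = (6.9·2.9194 + 4·(8.7887−0.1))·1.03·3.55

200.7354 kcal


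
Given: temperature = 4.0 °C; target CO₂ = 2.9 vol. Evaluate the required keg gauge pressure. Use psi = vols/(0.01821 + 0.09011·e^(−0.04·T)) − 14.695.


psi = 2.9/(0.01821 + 0.09011·e^(−0.04·4.0)) − 14.695

15.8324 psi


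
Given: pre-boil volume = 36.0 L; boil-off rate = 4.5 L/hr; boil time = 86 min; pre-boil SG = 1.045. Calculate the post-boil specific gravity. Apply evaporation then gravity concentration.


V_post = V_pre − rate·(t/60);  SG_post = 1 + (SG_pre−1)·V_pre/V_post
V_post = 36.0 − 4.5·(86/60) = 29.5500
SG_post = 1 + (1.045 − 1)·36.0/29.5500

1.0548


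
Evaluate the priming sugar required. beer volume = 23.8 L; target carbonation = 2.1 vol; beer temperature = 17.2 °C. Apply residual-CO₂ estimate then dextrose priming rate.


residual = 14.695·(0.01821 + 0.09011·e^(−0.04·T));  sugar = (target − residual)·4.0·V
residual = 14.695·(0.01821 + 0.09011·e^(−0.04·17.2)) = 0.9331
sugar = (2.1 − 0.9331)·4.0·23.8

111.0893 g


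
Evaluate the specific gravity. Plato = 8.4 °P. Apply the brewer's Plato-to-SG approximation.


SG = 259/(259 − P)
SG = 259/(259 − 8.4)

1.0335


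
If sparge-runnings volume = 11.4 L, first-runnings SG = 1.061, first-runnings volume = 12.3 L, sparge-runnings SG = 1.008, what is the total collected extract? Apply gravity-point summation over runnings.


total = Σ (SG_i − 1)·1000·V_i
first = (1.061 − 1)·1000·12.3 = 750.3000
sparge = (1.008 − 1)·1000·11.4 = 91.2000
total = 750.3000 + 91.2000

841.5000 gravity·L


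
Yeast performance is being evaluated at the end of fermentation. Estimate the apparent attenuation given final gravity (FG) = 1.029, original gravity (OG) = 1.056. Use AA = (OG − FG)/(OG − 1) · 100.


AA = (1.056 − 1.029)/(1.056 − 1) · 100

48.2143 %


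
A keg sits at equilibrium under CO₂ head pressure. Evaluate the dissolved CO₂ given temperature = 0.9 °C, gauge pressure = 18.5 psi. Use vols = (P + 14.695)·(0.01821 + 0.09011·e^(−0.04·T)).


vols = (18.5 + 14.695)·(0.01821 + 0.09011·e^(−0.04·0.9))

3.4899 volumes


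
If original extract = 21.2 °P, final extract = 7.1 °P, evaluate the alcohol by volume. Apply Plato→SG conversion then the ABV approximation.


SG = 259/(259 − P);  ABV = (OG − FG)·131.25
OG = 259/(259 − 21.2) = 1.0892
FG = 259/(259 − 7.1) = 1.0282
ABV = (1.0892 − 1.0282)·131.25

8.0016 % ABV


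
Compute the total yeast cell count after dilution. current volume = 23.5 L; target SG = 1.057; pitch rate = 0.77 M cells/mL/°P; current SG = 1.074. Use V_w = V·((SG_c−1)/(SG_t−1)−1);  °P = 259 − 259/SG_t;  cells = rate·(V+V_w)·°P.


V_w = 23.5·((1.074−1)/(1.057−1)−1) = 7.0088
V_final = 23.5 + 7.0088 = 30.5088
°P = 259 − 259/1.057 = 13.9669
cells = 0.77·30.5088·13.9669

328.1067 billion cells


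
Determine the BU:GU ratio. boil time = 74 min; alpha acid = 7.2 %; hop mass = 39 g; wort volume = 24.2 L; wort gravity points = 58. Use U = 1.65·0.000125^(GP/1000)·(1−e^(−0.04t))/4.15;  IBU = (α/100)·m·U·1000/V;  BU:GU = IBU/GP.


U = 1.65·0.000125^(58/1000)·(1−e^(−0.04·74))/4.15 = 0.2238
IBU = (7.2/100)·39·0.2238·1000/24.2 = 25.9735
BU:GU = 25.9735/58

0.4478


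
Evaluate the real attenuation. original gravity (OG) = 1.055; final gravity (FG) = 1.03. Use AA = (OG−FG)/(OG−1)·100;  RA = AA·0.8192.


AA = (1.055 − 1.03)/(1.055 − 1)·100 = 45.4545
RA = 45.4545·0.8192

37.2364 %


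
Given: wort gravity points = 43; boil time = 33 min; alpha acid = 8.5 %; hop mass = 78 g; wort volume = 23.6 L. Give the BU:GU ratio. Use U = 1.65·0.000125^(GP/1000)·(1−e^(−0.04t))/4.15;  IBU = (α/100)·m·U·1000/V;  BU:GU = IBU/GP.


U = 1.65·0.000125^(43/1000)·(1−e^(−0.04·33))/4.15 = 0.1980
IBU = (8.5/100)·78·0.1980·1000/23.6 = 55.6197
BU:GU = 55.6197/43

1.2935


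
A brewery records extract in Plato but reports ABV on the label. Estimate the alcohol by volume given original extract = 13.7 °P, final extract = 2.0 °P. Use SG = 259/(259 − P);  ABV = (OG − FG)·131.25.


OG = 259/(259 − 13.7) = 1.0558
FG = 259/(259 − 2.0) = 1.0078
ABV = (1.0558 − 1.0078)·131.25

6.3089 % ABV


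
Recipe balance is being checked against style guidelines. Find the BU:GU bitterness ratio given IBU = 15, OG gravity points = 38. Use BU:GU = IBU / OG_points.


BU:GU = 15 / 38

0.3947


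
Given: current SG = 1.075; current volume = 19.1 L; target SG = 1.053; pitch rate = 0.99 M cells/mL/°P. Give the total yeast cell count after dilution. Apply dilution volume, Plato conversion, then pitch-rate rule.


V_w = V·((SG_c−1)/(SG_t−1)−1);  °P = 259 − 259/SG_t;  cells = rate·(V+V_w)·°P
V_w = 19.1·((1.075−1)/(1.053−1)−1) = 7.9283
V_final = 19.1 + 7.9283 = 27.0283
°P = 259 − 259/1.053 = 13.0361
cells = 0.99·27.0283·13.0361

348.8199 billion cells


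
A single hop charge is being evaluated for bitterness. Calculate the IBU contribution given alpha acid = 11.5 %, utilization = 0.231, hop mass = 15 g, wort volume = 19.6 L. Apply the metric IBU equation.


IBU = (α/100)·mass·U·1000 / V
IBU = (11.5/100)·15·0.231·1000 / 19.6

20.3304 IBU


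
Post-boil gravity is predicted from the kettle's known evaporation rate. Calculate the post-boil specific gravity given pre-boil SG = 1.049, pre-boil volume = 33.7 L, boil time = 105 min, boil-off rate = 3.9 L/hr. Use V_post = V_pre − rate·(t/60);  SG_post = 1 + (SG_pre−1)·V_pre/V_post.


V_post = 33.7 − 3.9·(105/60) = 26.8750
SG_post = 1 + (1.049 − 1)·33.7/26.8750

1.0614


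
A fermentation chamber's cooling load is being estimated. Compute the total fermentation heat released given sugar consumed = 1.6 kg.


Q = m_sugar · 590 kJ/kg
Q = 1.6 · 590

944.0000 kJ


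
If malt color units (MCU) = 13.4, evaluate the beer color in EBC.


SRM = 1.4922·MCU^0.6859;  EBC = SRM·1.97
SRM = 1.4922·13.4^0.6859 = 8.8493
EBC = 8.8493·1.97

17.4331 EBC


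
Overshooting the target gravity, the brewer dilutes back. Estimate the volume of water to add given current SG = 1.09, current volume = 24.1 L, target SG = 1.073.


V_water = V·((SG_curr − 1)/(SG_target − 1) − 1)
V_water = 24.1·((1.09 − 1)/(1.073 − 1) − 1)

5.6123 L


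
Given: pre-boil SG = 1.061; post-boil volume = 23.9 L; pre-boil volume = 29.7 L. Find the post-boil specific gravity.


SG_post = 1 + (SG_pre − 1)·V_pre/V_post
pts_pre = (1.061 − 1)·1000 = 61.0000
pts_post = 61.0000·29.7/23.9 = 75.8033
SG_post = 1 + 75.8033/1000

1.0758


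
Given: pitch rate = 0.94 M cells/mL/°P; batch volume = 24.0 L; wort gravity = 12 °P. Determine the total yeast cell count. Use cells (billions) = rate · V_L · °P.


cells = 0.94 · 24.0 · 12

270.7200 billion cells


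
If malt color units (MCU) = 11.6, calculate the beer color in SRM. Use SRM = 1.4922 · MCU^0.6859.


SRM = 1.4922 · 11.6^0.6859

8.0157 SRM


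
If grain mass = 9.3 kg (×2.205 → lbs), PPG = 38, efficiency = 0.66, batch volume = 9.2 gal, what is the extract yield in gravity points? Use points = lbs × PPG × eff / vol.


lbs = 9.3 × 2.205 = 20.5065
points = 20.5065 × 38 × 0.66 / 9.2

55.9025 points


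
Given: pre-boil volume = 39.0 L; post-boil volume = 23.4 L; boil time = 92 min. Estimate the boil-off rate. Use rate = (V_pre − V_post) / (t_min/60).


rate = (39.0 − 23.4) / (92/60)

10.1739 L/hr


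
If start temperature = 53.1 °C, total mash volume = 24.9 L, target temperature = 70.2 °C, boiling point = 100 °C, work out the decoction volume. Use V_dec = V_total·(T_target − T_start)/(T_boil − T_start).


V_dec = 24.9·(70.2 − 53.1)/(100 − 53.1)

9.0787 L


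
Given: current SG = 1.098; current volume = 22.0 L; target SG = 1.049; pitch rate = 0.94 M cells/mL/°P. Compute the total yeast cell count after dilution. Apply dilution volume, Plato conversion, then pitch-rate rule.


V_w = V·((SG_c−1)/(SG_t−1)−1);  °P = 259 − 259/SG_t;  cells = rate·(V+V_w)·°P
V_w = 22.0·((1.098−1)/(1.049−1)−1) = 22.0000
V_final = 22.0 + 22.0000 = 44.0000
°P = 259 − 259/1.049 = 12.0982
cells = 0.94·44.0000·12.0982

500.3811 billion cells


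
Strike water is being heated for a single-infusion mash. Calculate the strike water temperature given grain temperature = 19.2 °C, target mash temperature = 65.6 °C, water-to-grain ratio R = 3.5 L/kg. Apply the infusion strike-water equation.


T_strike = (0.41/R)·(T_mash − T_grain) + T_mash
T_strike = (0.41/3.5)·(65.6 − 19.2) + 65.6

71.0354 °C


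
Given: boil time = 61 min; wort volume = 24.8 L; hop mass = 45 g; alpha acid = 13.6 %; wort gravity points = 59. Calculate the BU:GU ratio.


U = 1.65·0.000125^(GP/1000)·(1−e^(−0.04t))/4.15;  IBU = (α/100)·m·U·1000/V;  BU:GU = IBU/GP
U = 1.65·0.000125^(59/1000)·(1−e^(−0.04·61))/4.15 = 0.2136
IBU = (13.6/100)·45·0.2136·1000/24.8 = 52.7045
BU:GU = 52.7045/59

0.8933


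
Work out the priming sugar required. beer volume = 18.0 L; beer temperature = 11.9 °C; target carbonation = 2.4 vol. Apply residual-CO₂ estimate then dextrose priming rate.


residual = 14.695·(0.01821 + 0.09011·e^(−0.04·T));  sugar = (target − residual)·4.0·V
residual = 14.695·(0.01821 + 0.09011·e^(−0.04·11.9)) = 1.0903
sugar = (2.4 − 1.0903)·4.0·18.0

94.3018 g


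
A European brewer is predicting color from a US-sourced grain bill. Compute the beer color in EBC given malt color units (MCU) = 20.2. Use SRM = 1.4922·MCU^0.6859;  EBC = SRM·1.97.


SRM = 1.4922·20.2^0.6859 = 11.7265
EBC = 11.7265·1.97

23.1012 EBC


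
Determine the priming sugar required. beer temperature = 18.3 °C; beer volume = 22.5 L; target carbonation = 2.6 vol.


residual = 14.695·(0.01821 + 0.09011·e^(−0.04·T));  sugar = (target − residual)·4.0·V
residual = 14.695·(0.01821 + 0.09011·e^(−0.04·18.3)) = 0.9044
sugar = (2.6 − 0.9044)·4.0·22.5

152.5996 g


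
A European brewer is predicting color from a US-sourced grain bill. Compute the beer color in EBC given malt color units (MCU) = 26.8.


SRM = 1.4922·MCU^0.6859;  EBC = SRM·1.97
SRM = 1.4922·26.8^0.6859 = 14.2359
EBC = 14.2359·1.97

28.0447 EBC


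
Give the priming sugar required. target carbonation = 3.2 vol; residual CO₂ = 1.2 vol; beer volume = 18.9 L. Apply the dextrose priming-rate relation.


sugar = (target − residual)·4.0·V
sugar = (3.2 − 1.2)·4.0·18.9

151.2000 g


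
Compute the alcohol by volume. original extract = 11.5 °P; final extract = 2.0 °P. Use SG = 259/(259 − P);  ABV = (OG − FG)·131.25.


OG = 259/(259 − 11.5) = 1.0465
FG = 259/(259 − 2.0) = 1.0078
ABV = (1.0465 − 1.0078)·131.25

5.0771 % ABV


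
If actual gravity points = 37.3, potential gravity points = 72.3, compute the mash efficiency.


efficiency = actual / potential × 100
efficiency = 37.3 / 72.3 × 100

51.5906 %


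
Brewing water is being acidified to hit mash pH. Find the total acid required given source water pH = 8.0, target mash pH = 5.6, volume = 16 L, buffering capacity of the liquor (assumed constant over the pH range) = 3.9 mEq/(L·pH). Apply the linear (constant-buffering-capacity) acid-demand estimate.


acid = buffering capacity · (pH_source − pH_target) · V
acid = 3.9 · (8.0 − 5.6) · 16

149.7600 mEq


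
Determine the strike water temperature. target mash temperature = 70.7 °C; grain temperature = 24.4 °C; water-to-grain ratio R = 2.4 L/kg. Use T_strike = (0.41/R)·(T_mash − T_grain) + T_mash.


T_strike = (0.41/2.4)·(70.7 − 24.4) + 70.7

78.6096 °C


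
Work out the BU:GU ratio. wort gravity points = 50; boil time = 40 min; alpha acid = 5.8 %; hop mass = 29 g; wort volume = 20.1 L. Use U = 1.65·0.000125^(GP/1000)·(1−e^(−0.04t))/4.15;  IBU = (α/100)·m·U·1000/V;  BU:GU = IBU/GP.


U = 1.65·0.000125^(50/1000)·(1−e^(−0.04·40))/4.15 = 0.2025
IBU = (5.8/100)·29·0.2025·1000/20.1 = 16.9422
BU:GU = 16.9422/50

0.3388


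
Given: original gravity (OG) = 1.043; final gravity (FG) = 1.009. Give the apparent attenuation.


AA = (OG − FG)/(OG − 1) · 100
AA = (1.043 − 1.009)/(1.043 − 1) · 100

79.0698 %


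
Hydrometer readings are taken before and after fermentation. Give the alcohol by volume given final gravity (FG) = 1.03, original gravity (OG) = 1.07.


ABV = (OG − FG) · 131.25
ABV = (1.07 − 1.03) · 131.25

5.2500 % ABV


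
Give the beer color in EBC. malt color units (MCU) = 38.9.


SRM = 1.4922·MCU^0.6859;  EBC = SRM·1.97
SRM = 1.4922·38.9^0.6859 = 18.3812
EBC = 18.3812·1.97

36.2109 EBC


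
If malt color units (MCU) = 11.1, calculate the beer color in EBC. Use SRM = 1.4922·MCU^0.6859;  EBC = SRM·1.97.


SRM = 1.4922·11.1^0.6859 = 7.7770
EBC = 7.7770·1.97

15.3208 EBC


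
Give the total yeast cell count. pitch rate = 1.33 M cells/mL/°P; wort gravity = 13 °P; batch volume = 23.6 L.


cells (billions) = rate · V_L · °P
cells = 1.33 · 23.6 · 13

408.0440 billion cells


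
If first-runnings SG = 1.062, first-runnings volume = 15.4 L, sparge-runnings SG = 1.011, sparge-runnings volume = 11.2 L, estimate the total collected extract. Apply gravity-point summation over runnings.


total = Σ (SG_i − 1)·1000·V_i
first = (1.062 − 1)·1000·15.4 = 954.8000
sparge = (1.011 − 1)·1000·11.2 = 123.2000
total = 954.8000 + 123.2000

1078.0000 gravity·L


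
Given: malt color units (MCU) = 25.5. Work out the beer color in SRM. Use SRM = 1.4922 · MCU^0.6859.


SRM = 1.4922 · 25.5^0.6859

13.7586 SRM


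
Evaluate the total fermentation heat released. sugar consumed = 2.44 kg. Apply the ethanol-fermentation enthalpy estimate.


Q = m_sugar · 590 kJ/kg
Q = 2.44 · 590

1439.6000 kJ


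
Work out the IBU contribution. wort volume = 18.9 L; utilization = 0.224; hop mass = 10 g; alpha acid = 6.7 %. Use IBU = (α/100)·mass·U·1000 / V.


IBU = (6.7/100)·10·0.224·1000 / 18.9

7.9407 IBU


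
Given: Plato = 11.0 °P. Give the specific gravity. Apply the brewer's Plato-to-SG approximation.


SG = 259/(259 − P)
SG = 259/(259 − 11.0)

1.0444


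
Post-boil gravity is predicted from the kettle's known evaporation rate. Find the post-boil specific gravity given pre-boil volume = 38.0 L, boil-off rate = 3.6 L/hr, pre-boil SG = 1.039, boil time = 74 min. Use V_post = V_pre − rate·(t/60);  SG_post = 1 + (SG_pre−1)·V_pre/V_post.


V_post = 38.0 − 3.6·(74/60) = 33.5600
SG_post = 1 + (1.039 − 1)·38.0/33.5600

1.0442


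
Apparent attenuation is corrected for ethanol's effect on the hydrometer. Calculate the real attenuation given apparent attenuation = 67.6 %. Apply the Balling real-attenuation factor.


RA = AA · 0.8192
RA = 67.6 · 0.8192

55.3779 %


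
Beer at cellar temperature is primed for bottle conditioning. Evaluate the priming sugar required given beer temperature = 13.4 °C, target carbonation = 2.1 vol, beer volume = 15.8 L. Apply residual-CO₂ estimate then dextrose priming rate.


residual = 14.695·(0.01821 + 0.09011·e^(−0.04·T));  sugar = (target − residual)·4.0·V
residual = 14.695·(0.01821 + 0.09011·e^(−0.04·13.4)) = 1.0423
sugar = (2.1 − 1.0423)·4.0·15.8

66.8438 g


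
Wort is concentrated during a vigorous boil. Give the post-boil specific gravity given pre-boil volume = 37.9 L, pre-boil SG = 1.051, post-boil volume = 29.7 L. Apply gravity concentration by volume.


SG_post = 1 + (SG_pre − 1)·V_pre/V_post
pts_pre = (1.051 − 1)·1000 = 51.0000
pts_post = 51.0000·37.9/29.7 = 65.0808
SG_post = 1 + 65.0808/1000

1.0651


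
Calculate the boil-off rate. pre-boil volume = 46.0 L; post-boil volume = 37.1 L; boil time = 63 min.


rate = (V_pre − V_post) / (t_min/60)
rate = (46.0 − 37.1) / (63/60)

8.4762 L/hr


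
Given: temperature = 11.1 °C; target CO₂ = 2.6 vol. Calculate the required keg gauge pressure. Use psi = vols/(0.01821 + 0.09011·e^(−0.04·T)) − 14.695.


psi = 2.6/(0.01821 + 0.09011·e^(−0.04·11.1)) − 14.695

19.5099 psi


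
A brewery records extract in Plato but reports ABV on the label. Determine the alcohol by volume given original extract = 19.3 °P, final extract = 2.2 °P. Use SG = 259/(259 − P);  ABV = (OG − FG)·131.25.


OG = 259/(259 − 19.3) = 1.0805
FG = 259/(259 − 2.2) = 1.0086
ABV = (1.0805 − 1.0086)·131.25

9.4435 % ABV


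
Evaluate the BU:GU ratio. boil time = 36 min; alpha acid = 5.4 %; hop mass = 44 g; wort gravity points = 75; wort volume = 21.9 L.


U = 1.65·0.000125^(GP/1000)·(1−e^(−0.04t))/4.15;  IBU = (α/100)·m·U·1000/V;  BU:GU = IBU/GP
U = 1.65·0.000125^(75/1000)·(1−e^(−0.04·36))/4.15 = 0.1546
IBU = (5.4/100)·44·0.1546·1000/21.9 = 16.7754
BU:GU = 16.7754/75

0.2237


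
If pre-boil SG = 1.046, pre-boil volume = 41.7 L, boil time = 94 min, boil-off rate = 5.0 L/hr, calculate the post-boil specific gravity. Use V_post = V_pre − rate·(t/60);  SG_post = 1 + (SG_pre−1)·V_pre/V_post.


V_post = 41.7 − 5.0·(94/60) = 33.8667
SG_post = 1 + (1.046 − 1)·41.7/33.8667

1.0566


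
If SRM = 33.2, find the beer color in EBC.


EBC = SRM · 1.97
EBC = 33.2 · 1.97

65.4040 EBC


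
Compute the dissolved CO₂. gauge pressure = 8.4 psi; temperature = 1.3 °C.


vols = (P + 14.695)·(0.01821 + 0.09011·e^(−0.04·T))
vols = (8.4 + 14.695)·(0.01821 + 0.09011·e^(−0.04·1.3))

2.3962 volumes


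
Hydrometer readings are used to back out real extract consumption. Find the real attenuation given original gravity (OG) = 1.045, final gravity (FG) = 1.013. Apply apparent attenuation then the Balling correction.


AA = (OG−FG)/(OG−1)·100;  RA = AA·0.8192
AA = (1.045 − 1.013)/(1.045 − 1)·100 = 71.1111
RA = 71.1111·0.8192

58.2542 %


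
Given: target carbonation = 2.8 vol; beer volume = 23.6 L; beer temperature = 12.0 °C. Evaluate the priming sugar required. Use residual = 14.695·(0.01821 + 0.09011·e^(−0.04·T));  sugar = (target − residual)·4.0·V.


residual = 14.695·(0.01821 + 0.09011·e^(−0.04·12.0)) = 1.0870
sugar = (2.8 − 1.0870)·4.0·23.6

161.7102 g


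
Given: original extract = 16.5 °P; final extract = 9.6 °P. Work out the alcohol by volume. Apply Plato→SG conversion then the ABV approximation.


SG = 259/(259 − P);  ABV = (OG − FG)·131.25
OG = 259/(259 − 16.5) = 1.0680
FG = 259/(259 − 9.6) = 1.0385
ABV = (1.0680 − 1.0385)·131.25

3.8783 % ABV


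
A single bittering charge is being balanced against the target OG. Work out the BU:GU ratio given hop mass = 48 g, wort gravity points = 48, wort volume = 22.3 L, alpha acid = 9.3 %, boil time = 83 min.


U = 1.65·0.000125^(GP/1000)·(1−e^(−0.04t))/4.15;  IBU = (α/100)·m·U·1000/V;  BU:GU = IBU/GP
U = 1.65·0.000125^(48/1000)·(1−e^(−0.04·83))/4.15 = 0.2489
IBU = (9.3/100)·48·0.2489·1000/22.3 = 49.8328
BU:GU = 49.8328/48

1.0382


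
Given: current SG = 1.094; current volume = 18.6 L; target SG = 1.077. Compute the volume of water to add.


V_water = V·((SG_curr − 1)/(SG_target − 1) − 1)
V_water = 18.6·((1.094 − 1)/(1.077 − 1) − 1)

4.1065 L


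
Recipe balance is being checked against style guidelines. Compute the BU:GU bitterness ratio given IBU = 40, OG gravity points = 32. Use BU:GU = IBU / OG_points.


BU:GU = 40 / 32

1.2500


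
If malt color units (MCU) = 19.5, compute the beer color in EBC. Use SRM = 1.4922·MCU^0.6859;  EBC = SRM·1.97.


SRM = 1.4922·19.5^0.6859 = 11.4462
EBC = 11.4462·1.97

22.5490 EBC


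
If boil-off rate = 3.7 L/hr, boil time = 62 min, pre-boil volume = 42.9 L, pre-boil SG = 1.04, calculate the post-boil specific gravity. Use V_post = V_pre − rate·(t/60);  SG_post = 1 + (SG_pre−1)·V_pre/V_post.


V_post = 42.9 − 3.7·(62/60) = 39.0767
SG_post = 1 + (1.04 − 1)·42.9/39.0767

1.0439


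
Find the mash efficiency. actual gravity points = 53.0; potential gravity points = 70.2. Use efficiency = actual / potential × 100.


efficiency = 53.0 / 70.2 × 100

75.4986 %


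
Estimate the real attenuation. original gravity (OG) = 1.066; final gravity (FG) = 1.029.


AA = (OG−FG)/(OG−1)·100;  RA = AA·0.8192
AA = (1.066 − 1.029)/(1.066 − 1)·100 = 56.0606
RA = 56.0606·0.8192

45.9248 %


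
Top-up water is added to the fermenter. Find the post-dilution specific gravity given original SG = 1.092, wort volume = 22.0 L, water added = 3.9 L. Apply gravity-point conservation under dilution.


SG_new = 1 + (SG_old − 1)·V_old/(V_old + V_water)
pts = (1.092 − 1)·1000·22.0/(22.0 + 3.9) = 78.1467
SG_new = 1 + 78.1467/1000

1.0781


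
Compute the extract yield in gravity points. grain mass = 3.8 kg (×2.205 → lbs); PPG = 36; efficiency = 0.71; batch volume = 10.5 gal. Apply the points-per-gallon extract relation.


points = lbs × PPG × eff / vol
lbs = 3.8 × 2.205 = 8.3790
points = 8.3790 × 36 × 0.71 / 10.5

20.3969 points


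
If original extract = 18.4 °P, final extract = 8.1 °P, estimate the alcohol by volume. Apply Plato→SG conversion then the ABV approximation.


SG = 259/(259 − P);  ABV = (OG − FG)·131.25
OG = 259/(259 − 18.4) = 1.0765
FG = 259/(259 − 8.1) = 1.0323
ABV = (1.0765 − 1.0323)·131.25

5.8002 % ABV


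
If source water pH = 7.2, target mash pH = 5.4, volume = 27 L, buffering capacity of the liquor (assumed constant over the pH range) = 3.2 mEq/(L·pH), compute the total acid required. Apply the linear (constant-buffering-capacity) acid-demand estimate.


acid = buffering capacity · (pH_source − pH_target) · V
acid = 3.2 · (7.2 − 5.4) · 27

155.5200 mEq


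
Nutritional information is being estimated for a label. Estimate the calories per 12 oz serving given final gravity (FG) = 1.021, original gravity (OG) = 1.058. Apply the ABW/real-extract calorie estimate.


ABW = (OG−FG)·131.25·0.79/FG;  °P = 259 − 259/SG (for OG→OE and FG→AE);  RE = 0.1808·OE + 0.8192·AE;  Cal = (6.9·ABW + 4·(RE−0.1))·FG·3.55
ABW = (1.058 − 1.021)·131.25·0.79/1.021 = 3.7575
OE = 259 − 259/1.058 = 14.1985 °P
AE = 259 − 259/1.021 = 5.3271 °P
RE = 0.1808·14.1985 + 0.8192·5.3271 = 6.9311 °P
Cal = (6.9·3.7575 + 4·(6.9311−0.1))·1.021·3.55

193.0118 kcal


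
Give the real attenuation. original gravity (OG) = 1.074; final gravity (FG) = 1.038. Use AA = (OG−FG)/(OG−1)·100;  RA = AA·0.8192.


AA = (1.074 − 1.038)/(1.074 − 1)·100 = 48.6486
RA = 48.6486·0.8192

39.8530 %


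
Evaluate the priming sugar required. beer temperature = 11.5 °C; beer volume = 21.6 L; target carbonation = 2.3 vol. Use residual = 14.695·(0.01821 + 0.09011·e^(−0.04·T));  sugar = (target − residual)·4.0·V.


residual = 14.695·(0.01821 + 0.09011·e^(−0.04·11.5)) = 1.1035
sugar = (2.3 − 1.1035)·4.0·21.6

103.3758 g


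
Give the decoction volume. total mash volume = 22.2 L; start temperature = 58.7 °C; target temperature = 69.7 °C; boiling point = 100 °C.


V_dec = V_total·(T_target − T_start)/(T_boil − T_start)
V_dec = 22.2·(69.7 − 58.7)/(100 − 58.7)

5.9128 L


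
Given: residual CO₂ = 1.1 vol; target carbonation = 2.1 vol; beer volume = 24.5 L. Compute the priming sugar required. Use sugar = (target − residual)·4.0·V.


sugar = (2.1 − 1.1)·4.0·24.5

98.0000 g


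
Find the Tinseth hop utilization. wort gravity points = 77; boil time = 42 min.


U = 1.65·0.000125^(GP/1000) · (1 − e^(−0.04·t))/4.15
bigness = 1.65·0.000125^(77/1000) = 0.8259
boil_factor = (1 − e^(−0.04·42))/4.15 = 0.1961
U = 0.8259 · 0.1961

0.1619


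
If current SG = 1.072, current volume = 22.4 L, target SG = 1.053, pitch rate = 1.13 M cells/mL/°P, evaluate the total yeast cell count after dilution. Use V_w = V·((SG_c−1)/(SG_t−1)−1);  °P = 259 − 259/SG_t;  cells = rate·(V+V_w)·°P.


V_w = 22.4·((1.072−1)/(1.053−1)−1) = 8.0302
V_final = 22.4 + 8.0302 = 30.4302
°P = 259 − 259/1.053 = 13.0361
cells = 1.13·30.4302·13.0361

448.2604 billion cells


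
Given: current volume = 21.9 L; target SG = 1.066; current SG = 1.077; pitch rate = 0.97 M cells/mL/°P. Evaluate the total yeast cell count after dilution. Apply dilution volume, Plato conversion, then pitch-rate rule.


V_w = V·((SG_c−1)/(SG_t−1)−1);  °P = 259 − 259/SG_t;  cells = rate·(V+V_w)·°P
V_w = 21.9·((1.077−1)/(1.066−1)−1) = 3.6500
V_final = 21.9 + 3.6500 = 25.5500
°P = 259 − 259/1.066 = 16.0356
cells = 0.97·25.5500·16.0356

397.4195 billion cells


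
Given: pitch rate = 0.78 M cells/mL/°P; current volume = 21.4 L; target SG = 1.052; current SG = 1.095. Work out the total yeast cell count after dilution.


V_w = V·((SG_c−1)/(SG_t−1)−1);  °P = 259 − 259/SG_t;  cells = rate·(V+V_w)·°P
V_w = 21.4·((1.095−1)/(1.052−1)−1) = 17.6962
V_final = 21.4 + 17.6962 = 39.0962
°P = 259 − 259/1.052 = 12.8023
cells = 0.78·39.0962·12.8023

390.4056 billion cells


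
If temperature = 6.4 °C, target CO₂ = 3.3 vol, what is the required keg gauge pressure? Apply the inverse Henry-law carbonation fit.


psi = vols/(0.01821 + 0.09011·e^(−0.04·T)) − 14.695
psi = 3.3/(0.01821 + 0.09011·e^(−0.04·6.4)) − 14.695

22.8187 psi


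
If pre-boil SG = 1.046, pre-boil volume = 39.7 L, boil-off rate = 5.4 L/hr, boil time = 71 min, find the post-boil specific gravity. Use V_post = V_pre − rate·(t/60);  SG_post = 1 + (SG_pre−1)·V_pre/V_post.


V_post = 39.7 − 5.4·(71/60) = 33.3100
SG_post = 1 + (1.046 − 1)·39.7/33.3100

1.0548


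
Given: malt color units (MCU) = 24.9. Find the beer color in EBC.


SRM = 1.4922·MCU^0.6859;  EBC = SRM·1.97
SRM = 1.4922·24.9^0.6859 = 13.5357
EBC = 13.5357·1.97

26.6653 EBC


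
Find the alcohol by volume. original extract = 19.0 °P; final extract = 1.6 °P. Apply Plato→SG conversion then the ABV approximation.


SG = 259/(259 − P);  ABV = (OG − FG)·131.25
OG = 259/(259 − 19.0) = 1.0792
FG = 259/(259 − 1.6) = 1.0062
ABV = (1.0792 − 1.0062)·131.25

9.5748 % ABV


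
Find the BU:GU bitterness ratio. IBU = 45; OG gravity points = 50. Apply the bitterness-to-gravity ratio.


BU:GU = IBU / OG_points
BU:GU = 45 / 50

0.9000


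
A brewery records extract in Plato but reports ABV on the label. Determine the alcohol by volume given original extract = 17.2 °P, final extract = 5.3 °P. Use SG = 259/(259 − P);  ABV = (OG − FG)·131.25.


OG = 259/(259 − 17.2) = 1.0711
FG = 259/(259 − 5.3) = 1.0209
ABV = (1.0711 − 1.0209)·131.25

6.5943 % ABV


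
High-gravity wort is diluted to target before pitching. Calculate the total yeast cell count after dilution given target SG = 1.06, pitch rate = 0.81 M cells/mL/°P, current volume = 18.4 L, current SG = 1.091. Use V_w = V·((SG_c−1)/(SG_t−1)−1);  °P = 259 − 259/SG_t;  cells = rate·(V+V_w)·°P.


V_w = 18.4·((1.091−1)/(1.06−1)−1) = 9.5067
V_final = 18.4 + 9.5067 = 27.9067
°P = 259 − 259/1.06 = 14.6604
cells = 0.81·27.9067·14.6604

331.3890 billion cells


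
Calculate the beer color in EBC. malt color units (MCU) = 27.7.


SRM = 1.4922·MCU^0.6859;  EBC = SRM·1.97
SRM = 1.4922·27.7^0.6859 = 14.5621
EBC = 14.5621·1.97

28.6873 EBC


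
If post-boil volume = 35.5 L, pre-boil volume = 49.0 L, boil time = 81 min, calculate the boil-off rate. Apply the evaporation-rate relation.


rate = (V_pre − V_post) / (t_min/60)
rate = (49.0 − 35.5) / (81/60)

10.0000 L/hr


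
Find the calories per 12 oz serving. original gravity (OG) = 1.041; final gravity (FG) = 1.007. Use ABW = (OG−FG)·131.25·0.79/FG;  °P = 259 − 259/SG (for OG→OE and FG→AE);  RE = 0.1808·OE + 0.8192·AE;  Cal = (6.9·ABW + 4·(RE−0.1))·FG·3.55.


ABW = (1.041 − 1.007)·131.25·0.79/1.007 = 3.5009
OE = 259 − 259/1.041 = 10.2008 °P
AE = 259 − 259/1.007 = 1.8004 °P
RE = 0.1808·10.2008 + 0.8192·1.8004 = 3.3192 °P
Cal = (6.9·3.5009 + 4·(3.3192−0.1))·1.007·3.55

132.3865 kcal


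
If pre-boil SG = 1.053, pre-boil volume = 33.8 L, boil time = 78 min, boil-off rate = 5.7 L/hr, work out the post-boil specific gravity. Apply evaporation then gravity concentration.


V_post = V_pre − rate·(t/60);  SG_post = 1 + (SG_pre−1)·V_pre/V_post
V_post = 33.8 − 5.7·(78/60) = 26.3900
SG_post = 1 + (1.053 − 1)·33.8/26.3900

1.0679


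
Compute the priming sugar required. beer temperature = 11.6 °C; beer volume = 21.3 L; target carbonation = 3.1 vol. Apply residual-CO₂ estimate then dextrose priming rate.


residual = 14.695·(0.01821 + 0.09011·e^(−0.04·T));  sugar = (target − residual)·4.0·V
residual = 14.695·(0.01821 + 0.09011·e^(−0.04·11.6)) = 1.1002
sugar = (3.1 − 1.1002)·4.0·21.3

170.3844 g


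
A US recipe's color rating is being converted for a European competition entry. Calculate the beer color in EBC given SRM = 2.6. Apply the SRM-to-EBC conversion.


EBC = SRM · 1.97
EBC = 2.6 · 1.97

5.1220 EBC


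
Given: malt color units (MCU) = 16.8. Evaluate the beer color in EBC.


SRM = 1.4922·MCU^0.6859;  EBC = SRM·1.97
SRM = 1.4922·16.8^0.6859 = 10.3340
EBC = 10.3340·1.97

20.3579 EBC


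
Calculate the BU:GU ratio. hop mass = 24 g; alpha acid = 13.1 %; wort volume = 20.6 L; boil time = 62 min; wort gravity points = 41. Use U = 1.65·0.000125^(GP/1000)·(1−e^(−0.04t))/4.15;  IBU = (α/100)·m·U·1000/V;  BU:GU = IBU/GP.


U = 1.65·0.000125^(41/1000)·(1−e^(−0.04·62))/4.15 = 0.2520
IBU = (13.1/100)·24·0.2520·1000/20.6 = 38.4629
BU:GU = 38.4629/41

0.9381


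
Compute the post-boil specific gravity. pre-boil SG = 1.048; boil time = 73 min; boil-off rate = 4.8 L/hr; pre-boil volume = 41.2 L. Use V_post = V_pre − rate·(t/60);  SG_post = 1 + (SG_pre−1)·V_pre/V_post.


V_post = 41.2 − 4.8·(73/60) = 35.3600
SG_post = 1 + (1.048 − 1)·41.2/35.3600

1.0559


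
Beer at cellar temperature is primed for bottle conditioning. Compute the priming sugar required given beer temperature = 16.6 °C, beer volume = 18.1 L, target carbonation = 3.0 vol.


residual = 14.695·(0.01821 + 0.09011·e^(−0.04·T));  sugar = (target − residual)·4.0·V
residual = 14.695·(0.01821 + 0.09011·e^(−0.04·16.6)) = 0.9493
sugar = (3.0 − 0.9493)·4.0·18.1

148.4735 g


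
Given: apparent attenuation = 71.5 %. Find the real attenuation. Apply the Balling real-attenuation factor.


RA = AA · 0.8192
RA = 71.5 · 0.8192

58.5728 %


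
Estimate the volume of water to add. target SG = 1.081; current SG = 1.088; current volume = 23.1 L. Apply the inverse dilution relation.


V_water = V·((SG_curr − 1)/(SG_target − 1) − 1)
V_water = 23.1·((1.088 − 1)/(1.081 − 1) − 1)

1.9963 L


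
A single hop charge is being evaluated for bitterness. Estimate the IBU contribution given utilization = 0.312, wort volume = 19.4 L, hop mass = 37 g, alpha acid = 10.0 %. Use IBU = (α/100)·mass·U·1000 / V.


IBU = (10.0/100)·37·0.312·1000 / 19.4

59.5052 IBU


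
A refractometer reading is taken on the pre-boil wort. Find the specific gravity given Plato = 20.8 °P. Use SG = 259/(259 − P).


SG = 259/(259 − 20.8)

1.0873


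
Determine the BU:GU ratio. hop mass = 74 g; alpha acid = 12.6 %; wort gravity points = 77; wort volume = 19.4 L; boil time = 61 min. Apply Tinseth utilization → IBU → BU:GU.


U = 1.65·0.000125^(GP/1000)·(1−e^(−0.04t))/4.15;  IBU = (α/100)·m·U·1000/V;  BU:GU = IBU/GP
U = 1.65·0.000125^(77/1000)·(1−e^(−0.04·61))/4.15 = 0.1817
IBU = (12.6/100)·74·0.1817·1000/19.4 = 87.3158
BU:GU = 87.3158/77

1.1340


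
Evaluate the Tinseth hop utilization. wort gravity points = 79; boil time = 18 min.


U = 1.65·0.000125^(GP/1000) · (1 − e^(−0.04·t))/4.15
bigness = 1.65·0.000125^(79/1000) = 0.8112
boil_factor = (1 − e^(−0.04·18))/4.15 = 0.1237
U = 0.8112 · 0.1237

0.1003


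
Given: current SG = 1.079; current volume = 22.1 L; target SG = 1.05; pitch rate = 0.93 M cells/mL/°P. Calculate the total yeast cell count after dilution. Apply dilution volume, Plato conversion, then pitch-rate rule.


V_w = V·((SG_c−1)/(SG_t−1)−1);  °P = 259 − 259/SG_t;  cells = rate·(V+V_w)·°P
V_w = 22.1·((1.079−1)/(1.05−1)−1) = 12.8180
V_final = 22.1 + 12.8180 = 34.9180
°P = 259 − 259/1.05 = 12.3333
cells = 0.93·34.9180·12.3333

400.5095 billion cells


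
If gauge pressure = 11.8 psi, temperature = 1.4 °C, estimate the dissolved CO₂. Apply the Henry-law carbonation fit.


vols = (P + 14.695)·(0.01821 + 0.09011·e^(−0.04·T))
vols = (11.8 + 14.695)·(0.01821 + 0.09011·e^(−0.04·1.4))

2.7399 volumes


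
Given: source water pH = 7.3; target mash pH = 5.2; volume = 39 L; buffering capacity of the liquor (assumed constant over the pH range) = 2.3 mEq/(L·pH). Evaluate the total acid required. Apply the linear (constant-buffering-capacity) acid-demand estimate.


acid = buffering capacity · (pH_source − pH_target) · V
acid = 2.3 · (7.3 − 5.2) · 39

188.3700 mEq


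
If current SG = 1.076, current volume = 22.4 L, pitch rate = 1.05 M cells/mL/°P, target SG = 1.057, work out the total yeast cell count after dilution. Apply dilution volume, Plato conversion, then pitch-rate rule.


V_w = V·((SG_c−1)/(SG_t−1)−1);  °P = 259 − 259/SG_t;  cells = rate·(V+V_w)·°P
V_w = 22.4·((1.076−1)/(1.057−1)−1) = 7.4667
V_final = 22.4 + 7.4667 = 29.8667
°P = 259 − 259/1.057 = 13.9669
cells = 1.05·29.8667·13.9669

438.0016 billion cells


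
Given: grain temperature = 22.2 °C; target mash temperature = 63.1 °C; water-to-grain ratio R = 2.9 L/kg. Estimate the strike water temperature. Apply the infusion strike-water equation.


T_strike = (0.41/R)·(T_mash − T_grain) + T_mash
T_strike = (0.41/2.9)·(63.1 − 22.2) + 63.1

68.8824 °C


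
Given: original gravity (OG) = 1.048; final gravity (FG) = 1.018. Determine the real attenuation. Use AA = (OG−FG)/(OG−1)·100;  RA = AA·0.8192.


AA = (1.048 − 1.018)/(1.048 − 1)·100 = 62.5000
RA = 62.5000·0.8192

51.2000 %


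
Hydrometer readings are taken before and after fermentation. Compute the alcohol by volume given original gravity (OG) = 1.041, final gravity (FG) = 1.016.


ABV = (OG − FG) · 131.25
ABV = (1.041 − 1.016) · 131.25

3.2812 % ABV


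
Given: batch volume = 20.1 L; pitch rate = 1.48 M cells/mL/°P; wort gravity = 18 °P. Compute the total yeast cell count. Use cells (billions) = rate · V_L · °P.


cells = 1.48 · 20.1 · 18

535.4640 billion cells


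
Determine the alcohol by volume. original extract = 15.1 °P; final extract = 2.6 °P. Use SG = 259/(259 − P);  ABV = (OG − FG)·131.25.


OG = 259/(259 − 15.1) = 1.0619
FG = 259/(259 − 2.6) = 1.0101
ABV = (1.0619 − 1.0101)·131.25

6.7948 % ABV


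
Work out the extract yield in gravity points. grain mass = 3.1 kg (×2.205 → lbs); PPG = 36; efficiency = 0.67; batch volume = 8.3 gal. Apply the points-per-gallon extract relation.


points = lbs × PPG × eff / vol
lbs = 3.1 × 2.205 = 6.8355
points = 6.8355 × 36 × 0.67 / 8.3

19.8641 points


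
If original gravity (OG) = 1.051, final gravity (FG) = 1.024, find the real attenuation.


AA = (OG−FG)/(OG−1)·100;  RA = AA·0.8192
AA = (1.051 − 1.024)/(1.051 − 1)·100 = 52.9412
RA = 52.9412·0.8192

43.3694 %


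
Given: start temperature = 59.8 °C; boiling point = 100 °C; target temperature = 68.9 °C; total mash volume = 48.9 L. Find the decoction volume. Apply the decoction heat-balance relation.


V_dec = V_total·(T_target − T_start)/(T_boil − T_start)
V_dec = 48.9·(68.9 − 59.8)/(100 − 59.8)

11.0694 L


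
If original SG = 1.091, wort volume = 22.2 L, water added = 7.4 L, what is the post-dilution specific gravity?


SG_new = 1 + (SG_old − 1)·V_old/(V_old + V_water)
pts = (1.091 − 1)·1000·22.2/(22.2 + 7.4) = 68.2500
SG_new = 1 + 68.2500/1000

1.0682


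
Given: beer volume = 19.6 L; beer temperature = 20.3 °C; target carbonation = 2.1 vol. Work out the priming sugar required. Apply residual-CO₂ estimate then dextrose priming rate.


residual = 14.695·(0.01821 + 0.09011·e^(−0.04·T));  sugar = (target − residual)·4.0·V
residual = 14.695·(0.01821 + 0.09011·e^(−0.04·20.3)) = 0.8555
sugar = (2.1 − 0.8555)·4.0·19.6

97.5700 g


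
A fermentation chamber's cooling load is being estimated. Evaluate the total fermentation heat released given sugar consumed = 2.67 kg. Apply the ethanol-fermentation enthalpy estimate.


Q = m_sugar · 590 kJ/kg
Q = 2.67 · 590

1575.3000 kJ


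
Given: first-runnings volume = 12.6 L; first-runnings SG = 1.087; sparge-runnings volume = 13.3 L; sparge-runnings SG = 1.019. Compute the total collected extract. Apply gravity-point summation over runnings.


total = Σ (SG_i − 1)·1000·V_i
first = (1.087 − 1)·1000·12.6 = 1096.2000
sparge = (1.019 − 1)·1000·13.3 = 252.7000
total = 1096.2000 + 252.7000

1348.9000 gravity·L


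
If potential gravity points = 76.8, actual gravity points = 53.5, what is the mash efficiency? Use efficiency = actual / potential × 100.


efficiency = 53.5 / 76.8 × 100

69.6615 %
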